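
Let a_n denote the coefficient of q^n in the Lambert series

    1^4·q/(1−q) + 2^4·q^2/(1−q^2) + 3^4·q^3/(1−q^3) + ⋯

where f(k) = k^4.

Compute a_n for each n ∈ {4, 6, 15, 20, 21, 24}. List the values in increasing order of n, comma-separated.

d|4:{1,2,4}  Σf=1+16+256=273
d|6:{1,2,3,6}  Σf=1+16+81+1296=1394
q^15  k|15↦f(k): 15:50625 5:625 3:81 1:1  a_15=51332
d|20:{1,2,4,5,10,20}  Σf=1+16+256+625+10000+160000=170898
d|21:{21,7,3,1}  Σf=194481+2401+81+1=196964
q^24  k|24↦f(k): 1:1 2:16 3:81 4:256 6:1296 8:4096 12:20736 24:331776  a_24=358258

273, 1394, 51332, 170898, 196964, 358258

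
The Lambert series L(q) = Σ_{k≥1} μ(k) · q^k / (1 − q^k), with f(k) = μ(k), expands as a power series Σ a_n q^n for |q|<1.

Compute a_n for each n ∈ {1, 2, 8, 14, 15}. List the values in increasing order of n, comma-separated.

1, 0, 0, 0, 0

[q^1] μ(1)=1 ⇒ 1
[q^2] μ(1)=1,μ(2)=-1 ⇒ 0
n=8: 8·1 4·2 2·4 1·8  μ→[0+0+(-1)+1]=0
[q^14] μ(1)=1,μ(2)=-1,μ(7)=-1,μ(14)=1 ⇒ 0
[q^15] μ(1)=1,μ(3)=-1,μ(5)=-1,μ(15)=1 ⇒ 0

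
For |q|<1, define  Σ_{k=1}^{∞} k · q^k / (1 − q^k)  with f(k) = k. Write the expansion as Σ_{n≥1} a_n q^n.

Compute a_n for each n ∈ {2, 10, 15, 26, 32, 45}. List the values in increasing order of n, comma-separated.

3, 18, 24, 42, 63, 78

n=2: 2·1 1·2  f→[2+1]=3
q^10  k|10↦f(k): 1:1 2:2 5:5 10:10  a_10=18
[q^15] f(1)=1,f(3)=3,f(5)=5,f(15)=15 ⇒ 24
d|26:{1,2,13,26}  Σf=1+2+13+26=42
d|32:{32,16,8,4,2,1}  Σf=32+16+8+4+2+1=63
n=45: 1·45 3·15 5·9 9·5 15·3 45·1  f→[1+3+5+9+15+45]=78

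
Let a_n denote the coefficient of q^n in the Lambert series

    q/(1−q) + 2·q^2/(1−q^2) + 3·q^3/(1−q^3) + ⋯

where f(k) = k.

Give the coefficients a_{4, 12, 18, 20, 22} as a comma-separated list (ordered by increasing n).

q^4  k|4↦f(k): 4:4 2:2 1:1  a_4=7
d|12:{1,2,3,4,6,12}  Σf=1+2+3+4+6+12=28
n=18: 1·18 2·9 3·6 6·3 9·2 18·1  f→[1+2+3+6+9+18]=39
n=20: 1·20 2·10 4·5 5·4 10·2 20·1  f→[1+2+4+5+10+20]=42
n=22: 1·22 2·11 11·2 22·1  f→[1+2+11+22]=36

7, 28, 39, 42, 36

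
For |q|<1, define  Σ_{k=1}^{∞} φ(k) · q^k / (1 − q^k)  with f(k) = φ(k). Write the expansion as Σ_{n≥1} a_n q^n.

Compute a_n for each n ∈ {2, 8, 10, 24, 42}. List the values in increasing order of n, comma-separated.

q^2  k|2↦φ(k): 1:1 2:1  a_2=2
q^8  k|8↦φ(k): 1:1 2:1 4:2 8:4  a_8=8
n=10: 10·1 5·2 2·5 1·10  φ→[4+4+1+1]=10
d|24:{24,12,8,6,4,3,2,1}  Σφ=8+4+4+2+2+2+1+1=24
d|42:{1,2,3,6,7,14,21,42}  Σφ=1+1+2+2+6+6+12+12=42

2, 8, 10, 24, 42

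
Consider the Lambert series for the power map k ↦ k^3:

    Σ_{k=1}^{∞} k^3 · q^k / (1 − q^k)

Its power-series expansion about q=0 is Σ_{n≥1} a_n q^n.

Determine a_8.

n=8: 8·1 4·2 2·4 1·8  f→[512+64+8+1]=585

a_8 = 585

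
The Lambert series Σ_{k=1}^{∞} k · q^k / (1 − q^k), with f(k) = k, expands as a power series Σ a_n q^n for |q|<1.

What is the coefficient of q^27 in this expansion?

q^27  k|27↦f(k): 27:27 9:9 3:3 1:1  a_27=40

a_27 = 40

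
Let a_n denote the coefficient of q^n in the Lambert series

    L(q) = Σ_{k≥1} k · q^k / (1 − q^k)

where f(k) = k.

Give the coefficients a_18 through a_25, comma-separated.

q^18  k|18↦f(k): 1:1 2:2 3:3 6:6 9:9 18:18  a_18=39
d|19:{19,1}  Σf=19+1=20
n=20: 1·20 2·10 4·5 5·4 10·2 20·1  f→[1+2+4+5+10+20]=42
q^21  k|21↦f(k): 1:1 3:3 7:7 21:21  a_21=32
q^22  k|22↦f(k): 1:1 2:2 11:11 22:22  a_22=36
[q^23] f(23)=23,f(1)=1 ⇒ 24
d|24:{24,12,8,6,4,3,2,1}  Σf=24+12+8+6+4+3+2+1=60
[q^25] f(1)=1,f(5)=5,f(25)=25 ⇒ 31

39, 20, 42, 32, 36, 24, 60, 31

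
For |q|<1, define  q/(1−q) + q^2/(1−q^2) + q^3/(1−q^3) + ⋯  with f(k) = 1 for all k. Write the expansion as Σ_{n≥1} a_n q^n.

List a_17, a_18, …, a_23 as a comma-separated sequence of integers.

2, 6, 2, 6, 4, 4, 2

d|17:{1,17}  Σf=1+1=2
d|18:{18,9,6,3,2,1}  Σf=1+1+1+1+1+1=6
[q^19] f(1)=1,f(19)=1 ⇒ 2
d|20:{20,10,5,4,2,1}  Σf=1+1+1+1+1+1=6
q^21  k|21↦f(k): 21:1 7:1 3:1 1:1  a_21=4
d|22:{1,2,11,22}  Σf=1+1+1+1=4
n=23: 1·23 23·1  f→[1+1]=2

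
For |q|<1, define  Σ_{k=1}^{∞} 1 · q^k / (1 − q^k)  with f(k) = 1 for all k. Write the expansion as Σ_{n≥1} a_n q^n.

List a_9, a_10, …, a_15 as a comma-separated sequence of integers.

[q^9] f(9)=1,f(3)=1,f(1)=1 ⇒ 3
n=10: 10·1 5·2 2·5 1·10  f→[1+1+1+1]=4
[q^11] f(1)=1,f(11)=1 ⇒ 2
d|12:{1,2,3,4,6,12}  Σf=1+1+1+1+1+1=6
n=13: 1·13 13·1  f→[1+1]=2
q^14  k|14↦f(k): 1:1 2:1 7:1 14:1  a_14=4
q^15  k|15↦f(k): 1:1 3:1 5:1 15:1  a_15=4

3, 4, 2, 6, 2, 4, 4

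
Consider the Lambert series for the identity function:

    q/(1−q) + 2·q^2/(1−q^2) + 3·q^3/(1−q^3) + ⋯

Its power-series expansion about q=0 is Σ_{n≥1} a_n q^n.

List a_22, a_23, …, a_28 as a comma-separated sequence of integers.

36, 24, 60, 31, 42, 40, 56

q^22  k|22↦f(k): 1:1 2:2 11:11 22:22  a_22=36
d|23:{1,23}  Σf=1+23=24
[q^24] f(1)=1,f(2)=2,f(3)=3,f(4)=4,f(6)=6,f(8)=8,f(12)=12,f(24)=24 ⇒ 60
n=25: 1·25 5·5 25·1  f→[1+5+25]=31
q^26  k|26↦f(k): 1:1 2:2 13:13 26:26  a_26=42
[q^27] f(27)=27,f(9)=9,f(3)=3,f(1)=1 ⇒ 40
d|28:{28,14,7,4,2,1}  Σf=28+14+7+4+2+1=56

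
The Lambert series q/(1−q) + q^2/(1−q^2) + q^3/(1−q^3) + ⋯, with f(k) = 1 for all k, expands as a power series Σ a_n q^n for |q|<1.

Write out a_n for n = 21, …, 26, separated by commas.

[q^21] f(21)=1,f(7)=1,f(3)=1,f(1)=1 ⇒ 4
d|22:{22,11,2,1}  Σf=1+1+1+1=4
[q^23] f(23)=1,f(1)=1 ⇒ 2
n=24: 24·1 12·2 8·3 6·4 4·6 3·8 2·12 1·24  f→[1+1+1+1+1+1+1+1]=8
[q^25] f(1)=1,f(5)=1,f(25)=1 ⇒ 3
n=26: 26·1 13·2 2·13 1·26  f→[1+1+1+1]=4

4, 4, 2, 8, 3, 4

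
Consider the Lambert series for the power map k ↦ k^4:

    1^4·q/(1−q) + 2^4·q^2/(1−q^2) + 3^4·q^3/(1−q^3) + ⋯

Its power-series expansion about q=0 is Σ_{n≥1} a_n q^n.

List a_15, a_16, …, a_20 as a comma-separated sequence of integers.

51332, 69905, 83522, 112931, 130322, 170898

[q^15] f(15)=50625,f(5)=625,f(3)=81,f(1)=1 ⇒ 51332
n=16: 16·1 8·2 4·4 2·8 1·16  f→[65536+4096+256+16+1]=69905
d|17:{17,1}  Σf=83521+1=83522
q^18  k|18↦f(k): 18:104976 9:6561 6:1296 3:81 2:16 1:1  a_18=112931
[q^19] f(1)=1,f(19)=130321 ⇒ 130322
d|20:{20,10,5,4,2,1}  Σf=160000+10000+625+256+16+1=170898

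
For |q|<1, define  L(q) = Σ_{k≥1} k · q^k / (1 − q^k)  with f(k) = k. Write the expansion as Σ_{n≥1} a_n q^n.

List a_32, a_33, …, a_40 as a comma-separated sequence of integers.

63, 48, 54, 48, 91, 38, 60, 56, 90

d|32:{32,16,8,4,2,1}  Σf=32+16+8+4+2+1=63
d|33:{1,3,11,33}  Σf=1+3+11+33=48
n=34: 34·1 17·2 2·17 1·34  f→[34+17+2+1]=54
n=35: 35·1 7·5 5·7 1·35  f→[35+7+5+1]=48
q^36  k|36↦f(k): 1:1 2:2 3:3 4:4 6:6 9:9 12:12 18:18 36:36  a_36=91
d|37:{37,1}  Σf=37+1=38
n=38: 38·1 19·2 2·19 1·38  f→[38+19+2+1]=60
[q^39] f(39)=39,f(13)=13,f(3)=3,f(1)=1 ⇒ 56
n=40: 1·40 2·20 4·10 5·8 8·5 10·4 20·2 40·1  f→[1+2+4+5+8+10+20+40]=90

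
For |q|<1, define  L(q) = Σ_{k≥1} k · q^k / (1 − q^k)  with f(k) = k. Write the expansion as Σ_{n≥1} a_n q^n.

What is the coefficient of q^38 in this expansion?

n=38: 38·1 19·2 2·19 1·38  f→[38+19+2+1]=60

a_38 = 60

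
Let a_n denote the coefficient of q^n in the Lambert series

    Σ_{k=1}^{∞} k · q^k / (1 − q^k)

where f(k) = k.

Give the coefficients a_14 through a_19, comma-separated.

24, 24, 31, 18, 39, 20

n=14: 14·1 7·2 2·7 1·14  f→[14+7+2+1]=24
n=15: 1·15 3·5 5·3 15·1  f→[1+3+5+15]=24
[q^16] f(16)=16,f(8)=8,f(4)=4,f(2)=2,f(1)=1 ⇒ 31
d|17:{1,17}  Σf=1+17=18
n=18: 18·1 9·2 6·3 3·6 2·9 1·18  f→[18+9+6+3+2+1]=39
n=19: 19·1 1·19  f→[19+1]=20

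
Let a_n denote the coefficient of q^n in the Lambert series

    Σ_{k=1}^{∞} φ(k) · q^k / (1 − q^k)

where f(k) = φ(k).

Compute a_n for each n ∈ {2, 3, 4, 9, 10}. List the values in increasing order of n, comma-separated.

q^2  k|2↦φ(k): 1:1 2:1  a_2=2
d|3:{1,3}  Σφ=1+2=3
n=4: 4·1 2·2 1·4  φ→[2+1+1]=4
[q^9] φ(9)=6,φ(3)=2,φ(1)=1 ⇒ 9
[q^10] φ(10)=4,φ(5)=4,φ(2)=1,φ(1)=1 ⇒ 10

2, 3, 4, 9, 10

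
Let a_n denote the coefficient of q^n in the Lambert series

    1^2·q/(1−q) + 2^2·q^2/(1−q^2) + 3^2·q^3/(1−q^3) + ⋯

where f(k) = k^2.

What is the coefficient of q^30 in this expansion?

a_30 = 1300

d|30:{30,15,10,6,5,3,2,1}  Σf=900+225+100+36+25+9+4+1=1300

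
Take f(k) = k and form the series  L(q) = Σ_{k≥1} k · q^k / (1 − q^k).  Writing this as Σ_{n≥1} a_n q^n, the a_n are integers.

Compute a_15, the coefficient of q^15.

a_15 = 24

[q^15] f(15)=15,f(5)=5,f(3)=3,f(1)=1 ⇒ 24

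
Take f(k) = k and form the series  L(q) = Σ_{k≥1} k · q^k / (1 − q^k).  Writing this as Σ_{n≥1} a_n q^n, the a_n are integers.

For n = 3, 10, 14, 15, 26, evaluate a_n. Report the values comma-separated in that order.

q^3  k|3↦f(k): 3:3 1:1  a_3=4
[q^10] f(1)=1,f(2)=2,f(5)=5,f(10)=10 ⇒ 18
d|14:{14,7,2,1}  Σf=14+7+2+1=24
d|15:{15,5,3,1}  Σf=15+5+3+1=24
d|26:{1,2,13,26}  Σf=1+2+13+26=42

4, 18, 24, 24, 42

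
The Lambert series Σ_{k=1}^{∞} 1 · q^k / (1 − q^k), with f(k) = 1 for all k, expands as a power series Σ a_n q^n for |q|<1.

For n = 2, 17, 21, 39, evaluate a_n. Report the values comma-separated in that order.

d|2:{1,2}  Σf=1+1=2
[q^17] f(1)=1,f(17)=1 ⇒ 2
n=21: 1·21 3·7 7·3 21·1  f→[1+1+1+1]=4
d|39:{39,13,3,1}  Σf=1+1+1+1=4

2, 2, 4, 4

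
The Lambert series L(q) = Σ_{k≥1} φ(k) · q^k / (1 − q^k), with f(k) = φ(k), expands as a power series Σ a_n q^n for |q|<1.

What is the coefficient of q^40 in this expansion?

q^40  k|40↦φ(k): 40:16 20:8 10:4 8:4 5:4 4:2 2:1 1:1  a_40=40

a_40 = 40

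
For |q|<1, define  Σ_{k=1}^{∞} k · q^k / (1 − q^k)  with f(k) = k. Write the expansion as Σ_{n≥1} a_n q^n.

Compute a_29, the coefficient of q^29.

q^29  k|29↦f(k): 1:1 29:29  a_29=30

a_29 = 30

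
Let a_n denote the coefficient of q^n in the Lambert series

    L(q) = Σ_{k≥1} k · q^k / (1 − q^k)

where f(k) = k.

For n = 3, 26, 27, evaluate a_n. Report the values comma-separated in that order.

q^3  k|3↦f(k): 3:3 1:1  a_3=4
n=26: 26·1 13·2 2·13 1·26  f→[26+13+2+1]=42
n=27: 1·27 3·9 9·3 27·1  f→[1+3+9+27]=40

4, 42, 40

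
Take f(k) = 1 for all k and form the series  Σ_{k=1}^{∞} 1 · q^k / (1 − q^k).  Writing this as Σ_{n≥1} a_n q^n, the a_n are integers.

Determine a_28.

a_28 = 6

[q^28] f(28)=1,f(14)=1,f(7)=1,f(4)=1,f(2)=1,f(1)=1 ⇒ 6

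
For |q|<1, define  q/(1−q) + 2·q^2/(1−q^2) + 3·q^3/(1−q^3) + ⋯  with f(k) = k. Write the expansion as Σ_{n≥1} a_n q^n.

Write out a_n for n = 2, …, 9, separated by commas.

d|2:{2,1}  Σf=2+1=3
q^3  k|3↦f(k): 3:3 1:1  a_3=4
d|4:{4,2,1}  Σf=4+2+1=7
n=5: 5·1 1·5  f→[5+1]=6
d|6:{6,3,2,1}  Σf=6+3+2+1=12
q^7  k|7↦f(k): 1:1 7:7  a_7=8
q^8  k|8↦f(k): 8:8 4:4 2:2 1:1  a_8=15
[q^9] f(9)=9,f(3)=3,f(1)=1 ⇒ 13

3, 4, 7, 6, 12, 8, 15, 13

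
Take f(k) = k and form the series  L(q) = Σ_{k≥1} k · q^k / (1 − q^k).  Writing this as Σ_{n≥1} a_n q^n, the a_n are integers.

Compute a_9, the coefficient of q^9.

q^9  k|9↦f(k): 9:9 3:3 1:1  a_9=13

a_9 = 13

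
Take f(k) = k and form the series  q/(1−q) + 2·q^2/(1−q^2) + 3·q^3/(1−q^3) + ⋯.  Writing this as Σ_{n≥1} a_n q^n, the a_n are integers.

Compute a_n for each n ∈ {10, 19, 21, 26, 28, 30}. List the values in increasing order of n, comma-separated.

[q^10] f(1)=1,f(2)=2,f(5)=5,f(10)=10 ⇒ 18
[q^19] f(1)=1,f(19)=19 ⇒ 20
d|21:{21,7,3,1}  Σf=21+7+3+1=32
[q^26] f(26)=26,f(13)=13,f(2)=2,f(1)=1 ⇒ 42
d|28:{28,14,7,4,2,1}  Σf=28+14+7+4+2+1=56
n=30: 30·1 15·2 10·3 6·5 5·6 3·10 2·15 1·30  f→[30+15+10+6+5+3+2+1]=72

18, 20, 32, 42, 56, 72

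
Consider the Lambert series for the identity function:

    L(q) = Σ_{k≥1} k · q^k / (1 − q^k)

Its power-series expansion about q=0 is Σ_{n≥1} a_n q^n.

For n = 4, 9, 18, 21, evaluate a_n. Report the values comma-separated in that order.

7, 13, 39, 32

q^4  k|4↦f(k): 1:1 2:2 4:4  a_4=7
n=9: 9·1 3·3 1·9  f→[9+3+1]=13
d|18:{1,2,3,6,9,18}  Σf=1+2+3+6+9+18=39
n=21: 21·1 7·3 3·7 1·21  f→[21+7+3+1]=32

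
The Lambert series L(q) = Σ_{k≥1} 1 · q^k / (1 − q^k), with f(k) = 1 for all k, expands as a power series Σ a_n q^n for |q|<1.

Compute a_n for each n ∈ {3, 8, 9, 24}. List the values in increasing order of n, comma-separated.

2, 4, 3, 8

d|3:{3,1}  Σf=1+1=2
d|8:{1,2,4,8}  Σf=1+1+1+1=4
[q^9] f(1)=1,f(3)=1,f(9)=1 ⇒ 3
[q^24] f(24)=1,f(12)=1,f(8)=1,f(6)=1,f(4)=1,f(3)=1,f(2)=1,f(1)=1 ⇒ 8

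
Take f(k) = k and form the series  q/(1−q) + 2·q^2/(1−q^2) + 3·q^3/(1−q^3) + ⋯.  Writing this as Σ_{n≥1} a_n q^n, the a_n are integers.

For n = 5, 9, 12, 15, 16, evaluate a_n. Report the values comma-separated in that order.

n=5: 5·1 1·5  f→[5+1]=6
d|9:{9,3,1}  Σf=9+3+1=13
[q^12] f(12)=12,f(6)=6,f(4)=4,f(3)=3,f(2)=2,f(1)=1 ⇒ 28
n=15: 1·15 3·5 5·3 15·1  f→[1+3+5+15]=24
[q^16] f(16)=16,f(8)=8,f(4)=4,f(2)=2,f(1)=1 ⇒ 31

6, 13, 28, 24, 31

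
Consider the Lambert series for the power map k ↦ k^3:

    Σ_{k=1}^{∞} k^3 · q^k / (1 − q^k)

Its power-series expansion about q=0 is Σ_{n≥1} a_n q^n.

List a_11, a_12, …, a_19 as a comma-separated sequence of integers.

q^11  k|11↦f(k): 11:1331 1:1  a_11=1332
n=12: 12·1 6·2 4·3 3·4 2·6 1·12  f→[1728+216+64+27+8+1]=2044
[q^13] f(1)=1,f(13)=2197 ⇒ 2198
q^14  k|14↦f(k): 14:2744 7:343 2:8 1:1  a_14=3096
q^15  k|15↦f(k): 1:1 3:27 5:125 15:3375  a_15=3528
d|16:{1,2,4,8,16}  Σf=1+8+64+512+4096=4681
[q^17] f(17)=4913,f(1)=1 ⇒ 4914
d|18:{1,2,3,6,9,18}  Σf=1+8+27+216+729+5832=6813
n=19: 19·1 1·19  f→[6859+1]=6860

1332, 2044, 2198, 3096, 3528, 4681, 4914, 6813, 6860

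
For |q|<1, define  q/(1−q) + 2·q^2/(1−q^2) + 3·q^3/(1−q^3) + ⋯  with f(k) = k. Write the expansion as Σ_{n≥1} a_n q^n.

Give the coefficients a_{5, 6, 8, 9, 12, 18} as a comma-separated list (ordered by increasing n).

d|5:{1,5}  Σf=1+5=6
[q^6] f(1)=1,f(2)=2,f(3)=3,f(6)=6 ⇒ 12
d|8:{1,2,4,8}  Σf=1+2+4+8=15
[q^9] f(9)=9,f(3)=3,f(1)=1 ⇒ 13
n=12: 1·12 2·6 3·4 4·3 6·2 12·1  f→[1+2+3+4+6+12]=28
d|18:{1,2,3,6,9,18}  Σf=1+2+3+6+9+18=39

6, 12, 15, 13, 28, 39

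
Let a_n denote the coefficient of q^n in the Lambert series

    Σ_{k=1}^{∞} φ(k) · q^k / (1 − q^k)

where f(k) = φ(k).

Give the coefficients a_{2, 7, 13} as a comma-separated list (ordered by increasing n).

[q^2] φ(1)=1,φ(2)=1 ⇒ 2
[q^7] φ(7)=6,φ(1)=1 ⇒ 7
[q^13] φ(1)=1,φ(13)=12 ⇒ 13

2, 7, 13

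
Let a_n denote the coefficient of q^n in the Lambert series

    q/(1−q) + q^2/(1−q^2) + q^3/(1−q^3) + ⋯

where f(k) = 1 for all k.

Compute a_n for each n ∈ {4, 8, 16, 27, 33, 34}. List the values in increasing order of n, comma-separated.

3, 4, 5, 4, 4, 4

n=4: 4·1 2·2 1·4  f→[1+1+1]=3
q^8  k|8↦f(k): 8:1 4:1 2:1 1:1  a_8=4
[q^16] f(1)=1,f(2)=1,f(4)=1,f(8)=1,f(16)=1 ⇒ 5
[q^27] f(27)=1,f(9)=1,f(3)=1,f(1)=1 ⇒ 4
q^33  k|33↦f(k): 1:1 3:1 11:1 33:1  a_33=4
[q^34] f(34)=1,f(17)=1,f(2)=1,f(1)=1 ⇒ 4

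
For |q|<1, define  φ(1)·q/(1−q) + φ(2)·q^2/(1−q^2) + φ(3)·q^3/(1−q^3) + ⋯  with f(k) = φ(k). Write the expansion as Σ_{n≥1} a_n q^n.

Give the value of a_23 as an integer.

q^23  k|23↦φ(k): 23:22 1:1  a_23=23

a_23 = 23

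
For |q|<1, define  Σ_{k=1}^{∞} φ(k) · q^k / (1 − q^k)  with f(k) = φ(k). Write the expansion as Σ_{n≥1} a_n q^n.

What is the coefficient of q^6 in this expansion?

[q^6] φ(1)=1,φ(2)=1,φ(3)=2,φ(6)=2 ⇒ 6

a_6 = 6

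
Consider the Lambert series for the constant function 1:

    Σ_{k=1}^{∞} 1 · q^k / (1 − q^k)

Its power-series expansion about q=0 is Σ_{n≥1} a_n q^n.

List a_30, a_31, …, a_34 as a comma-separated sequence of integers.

[q^30] f(30)=1,f(15)=1,f(10)=1,f(6)=1,f(5)=1,f(3)=1,f(2)=1,f(1)=1 ⇒ 8
q^31  k|31↦f(k): 1:1 31:1  a_31=2
d|32:{32,16,8,4,2,1}  Σf=1+1+1+1+1+1=6
q^33  k|33↦f(k): 33:1 11:1 3:1 1:1  a_33=4
n=34: 34·1 17·2 2·17 1·34  f→[1+1+1+1]=4

8, 2, 6, 4, 4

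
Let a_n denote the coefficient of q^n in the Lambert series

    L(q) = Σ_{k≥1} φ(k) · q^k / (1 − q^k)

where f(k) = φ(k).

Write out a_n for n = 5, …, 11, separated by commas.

d|5:{1,5}  Σφ=1+4=5
n=6: 1·6 2·3 3·2 6·1  φ→[1+1+2+2]=6
n=7: 7·1 1·7  φ→[6+1]=7
n=8: 8·1 4·2 2·4 1·8  φ→[4+2+1+1]=8
[q^9] φ(9)=6,φ(3)=2,φ(1)=1 ⇒ 9
d|10:{10,5,2,1}  Σφ=4+4+1+1=10
n=11: 11·1 1·11  φ→[10+1]=11

5, 6, 7, 8, 9, 10, 11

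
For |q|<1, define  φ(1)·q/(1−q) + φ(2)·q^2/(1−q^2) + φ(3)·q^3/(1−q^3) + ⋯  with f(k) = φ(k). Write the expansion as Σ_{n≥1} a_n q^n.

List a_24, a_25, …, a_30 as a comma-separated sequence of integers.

n=24: 1·24 2·12 3·8 4·6 6·4 8·3 12·2 24·1  φ→[1+1+2+2+2+4+4+8]=24
q^25  k|25↦φ(k): 25:20 5:4 1:1  a_25=25
[q^26] φ(1)=1,φ(2)=1,φ(13)=12,φ(26)=12 ⇒ 26
n=27: 1·27 3·9 9·3 27·1  φ→[1+2+6+18]=27
[q^28] φ(1)=1,φ(2)=1,φ(4)=2,φ(7)=6,φ(14)=6,φ(28)=12 ⇒ 28
q^29  k|29↦φ(k): 1:1 29:28  a_29=29
q^30  k|30↦φ(k): 1:1 2:1 3:2 5:4 6:2 10:4 15:8 30:8  a_30=30

24, 25, 26, 27, 28, 29, 30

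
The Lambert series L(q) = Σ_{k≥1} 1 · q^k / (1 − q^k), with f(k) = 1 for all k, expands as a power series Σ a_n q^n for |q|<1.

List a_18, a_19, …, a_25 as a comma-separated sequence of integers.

6, 2, 6, 4, 4, 2, 8, 3

n=18: 18·1 9·2 6·3 3·6 2·9 1·18  f→[1+1+1+1+1+1]=6
n=19: 19·1 1·19  f→[1+1]=2
n=20: 1·20 2·10 4·5 5·4 10·2 20·1  f→[1+1+1+1+1+1]=6
d|21:{1,3,7,21}  Σf=1+1+1+1=4
[q^22] f(22)=1,f(11)=1,f(2)=1,f(1)=1 ⇒ 4
[q^23] f(1)=1,f(23)=1 ⇒ 2
d|24:{1,2,3,4,6,8,12,24}  Σf=1+1+1+1+1+1+1+1=8
q^25  k|25↦f(k): 25:1 5:1 1:1  a_25=3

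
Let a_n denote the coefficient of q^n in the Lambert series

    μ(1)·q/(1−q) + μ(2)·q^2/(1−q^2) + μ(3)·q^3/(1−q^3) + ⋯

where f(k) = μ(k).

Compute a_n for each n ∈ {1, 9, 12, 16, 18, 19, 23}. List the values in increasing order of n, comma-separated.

1, 0, 0, 0, 0, 0, 0

d|1:{1}  Σμ=1=1
d|9:{9,3,1}  Σμ=0+(-1)+1=0
n=12: 12·1 6·2 4·3 3·4 2·6 1·12  μ→[0+1+0+(-1)+(-1)+1]=0
q^16  k|16↦μ(k): 16:0 8:0 4:0 2:-1 1:1  a_16=0
[q^18] μ(1)=1,μ(2)=-1,μ(3)=-1,μ(6)=1,μ(9)=0,μ(18)=0 ⇒ 0
q^19  k|19↦μ(k): 19:-1 1:1  a_19=0
[q^23] μ(23)=-1,μ(1)=1 ⇒ 0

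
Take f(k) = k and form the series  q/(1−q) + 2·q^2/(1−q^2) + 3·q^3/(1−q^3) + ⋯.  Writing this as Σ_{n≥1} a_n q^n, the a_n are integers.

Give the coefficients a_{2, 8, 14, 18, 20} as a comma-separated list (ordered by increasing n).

[q^2] f(2)=2,f(1)=1 ⇒ 3
d|8:{8,4,2,1}  Σf=8+4+2+1=15
q^14  k|14↦f(k): 1:1 2:2 7:7 14:14  a_14=24
n=18: 1·18 2·9 3·6 6·3 9·2 18·1  f→[1+2+3+6+9+18]=39
d|20:{1,2,4,5,10,20}  Σf=1+2+4+5+10+20=42

3, 15, 24, 39, 42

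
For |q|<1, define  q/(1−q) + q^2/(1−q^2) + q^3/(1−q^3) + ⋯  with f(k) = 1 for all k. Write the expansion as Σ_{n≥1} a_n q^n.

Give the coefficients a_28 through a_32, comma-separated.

n=28: 28·1 14·2 7·4 4·7 2·14 1·28  f→[1+1+1+1+1+1]=6
q^29  k|29↦f(k): 29:1 1:1  a_29=2
q^30  k|30↦f(k): 1:1 2:1 3:1 5:1 6:1 10:1 15:1 30:1  a_30=8
[q^31] f(1)=1,f(31)=1 ⇒ 2
[q^32] f(1)=1,f(2)=1,f(4)=1,f(8)=1,f(16)=1,f(32)=1 ⇒ 6

6, 2, 8, 2, 6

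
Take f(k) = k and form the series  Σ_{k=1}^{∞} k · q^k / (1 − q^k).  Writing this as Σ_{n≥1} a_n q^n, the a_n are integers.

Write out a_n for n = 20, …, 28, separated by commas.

42, 32, 36, 24, 60, 31, 42, 40, 56

[q^20] f(1)=1,f(2)=2,f(4)=4,f(5)=5,f(10)=10,f(20)=20 ⇒ 42
[q^21] f(21)=21,f(7)=7,f(3)=3,f(1)=1 ⇒ 32
d|22:{1,2,11,22}  Σf=1+2+11+22=36
n=23: 1·23 23·1  f→[1+23]=24
d|24:{1,2,3,4,6,8,12,24}  Σf=1+2+3+4+6+8+12+24=60
q^25  k|25↦f(k): 1:1 5:5 25:25  a_25=31
d|26:{1,2,13,26}  Σf=1+2+13+26=42
d|27:{1,3,9,27}  Σf=1+3+9+27=40
d|28:{1,2,4,7,14,28}  Σf=1+2+4+7+14+28=56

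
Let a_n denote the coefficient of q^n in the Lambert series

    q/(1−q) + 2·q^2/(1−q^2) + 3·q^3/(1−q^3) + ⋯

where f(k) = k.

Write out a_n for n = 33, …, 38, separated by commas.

d|33:{33,11,3,1}  Σf=33+11+3+1=48
[q^34] f(1)=1,f(2)=2,f(17)=17,f(34)=34 ⇒ 54
d|35:{35,7,5,1}  Σf=35+7+5+1=48
[q^36] f(1)=1,f(2)=2,f(3)=3,f(4)=4,f(6)=6,f(9)=9,f(12)=12,f(18)=18,f(36)=36 ⇒ 91
[q^37] f(1)=1,f(37)=37 ⇒ 38
d|38:{1,2,19,38}  Σf=1+2+19+38=60

48, 54, 48, 91, 38, 60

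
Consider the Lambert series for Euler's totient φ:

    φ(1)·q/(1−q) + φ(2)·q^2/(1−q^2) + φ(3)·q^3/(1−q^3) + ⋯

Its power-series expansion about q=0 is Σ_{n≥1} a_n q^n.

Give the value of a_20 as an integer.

[q^20] φ(1)=1,φ(2)=1,φ(4)=2,φ(5)=4,φ(10)=4,φ(20)=8 ⇒ 20

a_20 = 20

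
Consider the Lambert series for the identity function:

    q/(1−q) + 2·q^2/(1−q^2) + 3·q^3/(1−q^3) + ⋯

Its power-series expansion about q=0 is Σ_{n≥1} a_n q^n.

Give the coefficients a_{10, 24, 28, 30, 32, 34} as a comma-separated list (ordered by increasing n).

18, 60, 56, 72, 63, 54

n=10: 10·1 5·2 2·5 1·10  f→[10+5+2+1]=18
[q^24] f(24)=24,f(12)=12,f(8)=8,f(6)=6,f(4)=4,f(3)=3,f(2)=2,f(1)=1 ⇒ 60
d|28:{1,2,4,7,14,28}  Σf=1+2+4+7+14+28=56
[q^30] f(30)=30,f(15)=15,f(10)=10,f(6)=6,f(5)=5,f(3)=3,f(2)=2,f(1)=1 ⇒ 72
[q^32] f(32)=32,f(16)=16,f(8)=8,f(4)=4,f(2)=2,f(1)=1 ⇒ 63
d|34:{34,17,2,1}  Σf=34+17+2+1=54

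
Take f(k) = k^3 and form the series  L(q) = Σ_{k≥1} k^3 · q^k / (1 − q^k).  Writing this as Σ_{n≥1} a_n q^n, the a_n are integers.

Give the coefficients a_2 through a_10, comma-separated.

9, 28, 73, 126, 252, 344, 585, 757, 1134

q^2  k|2↦f(k): 1:1 2:8  a_2=9
n=3: 1·3 3·1  f→[1+27]=28
n=4: 1·4 2·2 4·1  f→[1+8+64]=73
n=5: 1·5 5·1  f→[1+125]=126
q^6  k|6↦f(k): 1:1 2:8 3:27 6:216  a_6=252
d|7:{1,7}  Σf=1+343=344
n=8: 8·1 4·2 2·4 1·8  f→[512+64+8+1]=585
q^9  k|9↦f(k): 1:1 3:27 9:729  a_9=757
[q^10] f(10)=1000,f(5)=125,f(2)=8,f(1)=1 ⇒ 1134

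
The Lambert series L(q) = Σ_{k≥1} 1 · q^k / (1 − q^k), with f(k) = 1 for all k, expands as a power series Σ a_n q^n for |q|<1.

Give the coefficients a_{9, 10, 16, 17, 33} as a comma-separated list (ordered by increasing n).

3, 4, 5, 2, 4

n=9: 9·1 3·3 1·9  f→[1+1+1]=3
[q^10] f(10)=1,f(5)=1,f(2)=1,f(1)=1 ⇒ 4
d|16:{1,2,4,8,16}  Σf=1+1+1+1+1=5
q^17  k|17↦f(k): 17:1 1:1  a_17=2
q^33  k|33↦f(k): 1:1 3:1 11:1 33:1  a_33=4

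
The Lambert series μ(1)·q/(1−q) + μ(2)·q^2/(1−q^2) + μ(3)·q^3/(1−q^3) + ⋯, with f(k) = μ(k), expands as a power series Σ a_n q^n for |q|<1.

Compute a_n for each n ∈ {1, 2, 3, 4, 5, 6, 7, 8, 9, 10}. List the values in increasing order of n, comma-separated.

1, 0, 0, 0, 0, 0, 0, 0, 0, 0

d|1:{1}  Σμ=1=1
q^2  k|2↦μ(k): 1:1 2:-1  a_2=0
n=3: 1·3 3·1  μ→[1+(-1)]=0
d|4:{4,2,1}  Σμ=0+(-1)+1=0
q^5  k|5↦μ(k): 5:-1 1:1  a_5=0
[q^6] μ(1)=1,μ(2)=-1,μ(3)=-1,μ(6)=1 ⇒ 0
d|7:{7,1}  Σμ=(-1)+1=0
n=8: 8·1 4·2 2·4 1·8  μ→[0+0+(-1)+1]=0
[q^9] μ(1)=1,μ(3)=-1,μ(9)=0 ⇒ 0
[q^10] μ(10)=1,μ(5)=-1,μ(2)=-1,μ(1)=1 ⇒ 0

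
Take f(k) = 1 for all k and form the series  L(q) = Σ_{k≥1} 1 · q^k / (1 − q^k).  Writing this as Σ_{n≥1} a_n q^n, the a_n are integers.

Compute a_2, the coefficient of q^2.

n=2: 2·1 1·2  f→[1+1]=2

a_2 = 2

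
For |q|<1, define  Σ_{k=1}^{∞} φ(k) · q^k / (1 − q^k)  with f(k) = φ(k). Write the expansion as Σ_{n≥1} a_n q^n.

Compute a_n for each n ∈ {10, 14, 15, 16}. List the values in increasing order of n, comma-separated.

n=10: 10·1 5·2 2·5 1·10  φ→[4+4+1+1]=10
n=14: 1·14 2·7 7·2 14·1  φ→[1+1+6+6]=14
q^15  k|15↦φ(k): 1:1 3:2 5:4 15:8  a_15=15
d|16:{1,2,4,8,16}  Σφ=1+1+2+4+8=16

10, 14, 15, 16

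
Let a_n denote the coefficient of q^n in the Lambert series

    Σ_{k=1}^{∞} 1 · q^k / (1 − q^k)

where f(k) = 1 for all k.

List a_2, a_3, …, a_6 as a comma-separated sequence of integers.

2, 2, 3, 2, 4

d|2:{2,1}  Σf=1+1=2
q^3  k|3↦f(k): 1:1 3:1  a_3=2
d|4:{1,2,4}  Σf=1+1+1=3
[q^5] f(1)=1,f(5)=1 ⇒ 2
[q^6] f(6)=1,f(3)=1,f(2)=1,f(1)=1 ⇒ 4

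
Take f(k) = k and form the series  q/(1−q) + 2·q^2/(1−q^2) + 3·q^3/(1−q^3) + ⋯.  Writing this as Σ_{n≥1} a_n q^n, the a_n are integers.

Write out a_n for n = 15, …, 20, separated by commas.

24, 31, 18, 39, 20, 42

[q^15] f(15)=15,f(5)=5,f(3)=3,f(1)=1 ⇒ 24
d|16:{16,8,4,2,1}  Σf=16+8+4+2+1=31
q^17  k|17↦f(k): 17:17 1:1  a_17=18
[q^18] f(18)=18,f(9)=9,f(6)=6,f(3)=3,f(2)=2,f(1)=1 ⇒ 39
n=19: 19·1 1·19  f→[19+1]=20
q^20  k|20↦f(k): 1:1 2:2 4:4 5:5 10:10 20:20  a_20=42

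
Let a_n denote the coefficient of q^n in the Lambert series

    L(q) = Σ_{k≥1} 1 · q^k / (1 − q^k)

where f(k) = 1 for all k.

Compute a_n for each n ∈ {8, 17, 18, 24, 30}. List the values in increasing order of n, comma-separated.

4, 2, 6, 8, 8

n=8: 1·8 2·4 4·2 8·1  f→[1+1+1+1]=4
d|17:{17,1}  Σf=1+1=2
[q^18] f(18)=1,f(9)=1,f(6)=1,f(3)=1,f(2)=1,f(1)=1 ⇒ 6
d|24:{1,2,3,4,6,8,12,24}  Σf=1+1+1+1+1+1+1+1=8
q^30  k|30↦f(k): 1:1 2:1 3:1 5:1 6:1 10:1 15:1 30:1  a_30=8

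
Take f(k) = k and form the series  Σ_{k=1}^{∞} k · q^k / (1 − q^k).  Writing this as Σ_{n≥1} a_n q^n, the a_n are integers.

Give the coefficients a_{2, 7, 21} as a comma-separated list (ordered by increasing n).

3, 8, 32

d|2:{1,2}  Σf=1+2=3
n=7: 1·7 7·1  f→[1+7]=8
[q^21] f(21)=21,f(7)=7,f(3)=3,f(1)=1 ⇒ 32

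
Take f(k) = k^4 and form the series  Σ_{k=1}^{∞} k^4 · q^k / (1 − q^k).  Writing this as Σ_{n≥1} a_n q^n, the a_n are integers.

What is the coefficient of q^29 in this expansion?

d|29:{1,29}  Σf=1+707281=707282

a_29 = 707282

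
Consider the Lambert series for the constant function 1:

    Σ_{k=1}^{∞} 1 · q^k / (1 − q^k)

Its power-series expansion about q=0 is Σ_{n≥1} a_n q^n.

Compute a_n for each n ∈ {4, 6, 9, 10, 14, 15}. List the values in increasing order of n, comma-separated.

3, 4, 3, 4, 4, 4

d|4:{4,2,1}  Σf=1+1+1=3
q^6  k|6↦f(k): 6:1 3:1 2:1 1:1  a_6=4
d|9:{1,3,9}  Σf=1+1+1=3
[q^10] f(1)=1,f(2)=1,f(5)=1,f(10)=1 ⇒ 4
d|14:{14,7,2,1}  Σf=1+1+1+1=4
n=15: 15·1 5·3 3·5 1·15  f→[1+1+1+1]=4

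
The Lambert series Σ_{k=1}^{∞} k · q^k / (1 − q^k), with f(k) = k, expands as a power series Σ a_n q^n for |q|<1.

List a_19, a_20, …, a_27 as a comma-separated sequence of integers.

q^19  k|19↦f(k): 19:19 1:1  a_19=20
q^20  k|20↦f(k): 20:20 10:10 5:5 4:4 2:2 1:1  a_20=42
n=21: 1·21 3·7 7·3 21·1  f→[1+3+7+21]=32
[q^22] f(22)=22,f(11)=11,f(2)=2,f(1)=1 ⇒ 36
n=23: 23·1 1·23  f→[23+1]=24
n=24: 1·24 2·12 3·8 4·6 6·4 8·3 12·2 24·1  f→[1+2+3+4+6+8+12+24]=60
n=25: 1·25 5·5 25·1  f→[1+5+25]=31
[q^26] f(26)=26,f(13)=13,f(2)=2,f(1)=1 ⇒ 42
[q^27] f(1)=1,f(3)=3,f(9)=9,f(27)=27 ⇒ 40

20, 42, 32, 36, 24, 60, 31, 42, 40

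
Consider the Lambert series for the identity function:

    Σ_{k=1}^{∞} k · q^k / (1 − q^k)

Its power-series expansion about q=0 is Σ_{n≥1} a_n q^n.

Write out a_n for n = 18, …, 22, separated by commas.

39, 20, 42, 32, 36

d|18:{1,2,3,6,9,18}  Σf=1+2+3+6+9+18=39
[q^19] f(19)=19,f(1)=1 ⇒ 20
[q^20] f(1)=1,f(2)=2,f(4)=4,f(5)=5,f(10)=10,f(20)=20 ⇒ 42
d|21:{21,7,3,1}  Σf=21+7+3+1=32
q^22  k|22↦f(k): 22:22 11:11 2:2 1:1  a_22=36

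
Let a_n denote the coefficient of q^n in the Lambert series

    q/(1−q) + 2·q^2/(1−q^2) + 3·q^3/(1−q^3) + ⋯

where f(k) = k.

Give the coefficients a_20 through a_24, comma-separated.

[q^20] f(20)=20,f(10)=10,f(5)=5,f(4)=4,f(2)=2,f(1)=1 ⇒ 42
n=21: 1·21 3·7 7·3 21·1  f→[1+3+7+21]=32
q^22  k|22↦f(k): 22:22 11:11 2:2 1:1  a_22=36
d|23:{23,1}  Σf=23+1=24
[q^24] f(1)=1,f(2)=2,f(3)=3,f(4)=4,f(6)=6,f(8)=8,f(12)=12,f(24)=24 ⇒ 60

42, 32, 36, 24, 60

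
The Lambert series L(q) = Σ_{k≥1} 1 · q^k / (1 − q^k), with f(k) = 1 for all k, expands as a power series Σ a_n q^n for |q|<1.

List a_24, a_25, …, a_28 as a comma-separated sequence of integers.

d|24:{1,2,3,4,6,8,12,24}  Σf=1+1+1+1+1+1+1+1=8
d|25:{25,5,1}  Σf=1+1+1=3
[q^26] f(1)=1,f(2)=1,f(13)=1,f(26)=1 ⇒ 4
d|27:{27,9,3,1}  Σf=1+1+1+1=4
q^28  k|28↦f(k): 1:1 2:1 4:1 7:1 14:1 28:1  a_28=6

8, 3, 4, 4, 6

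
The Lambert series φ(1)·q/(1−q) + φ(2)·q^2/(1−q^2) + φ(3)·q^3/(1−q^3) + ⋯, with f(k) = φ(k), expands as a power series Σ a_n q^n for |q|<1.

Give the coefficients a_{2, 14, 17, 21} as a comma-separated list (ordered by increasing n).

n=2: 1·2 2·1  φ→[1+1]=2
[q^14] φ(14)=6,φ(7)=6,φ(2)=1,φ(1)=1 ⇒ 14
n=17: 1·17 17·1  φ→[1+16]=17
[q^21] φ(1)=1,φ(3)=2,φ(7)=6,φ(21)=12 ⇒ 21

2, 14, 17, 21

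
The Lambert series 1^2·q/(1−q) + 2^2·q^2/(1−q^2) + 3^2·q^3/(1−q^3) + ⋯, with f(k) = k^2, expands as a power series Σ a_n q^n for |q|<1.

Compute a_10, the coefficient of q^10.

[q^10] f(10)=100,f(5)=25,f(2)=4,f(1)=1 ⇒ 130

a_10 = 130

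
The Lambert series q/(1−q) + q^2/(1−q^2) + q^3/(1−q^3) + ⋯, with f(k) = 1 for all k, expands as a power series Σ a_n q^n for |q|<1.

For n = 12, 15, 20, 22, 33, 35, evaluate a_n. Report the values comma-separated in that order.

q^12  k|12↦f(k): 1:1 2:1 3:1 4:1 6:1 12:1  a_12=6
q^15  k|15↦f(k): 15:1 5:1 3:1 1:1  a_15=4
[q^20] f(1)=1,f(2)=1,f(4)=1,f(5)=1,f(10)=1,f(20)=1 ⇒ 6
d|22:{22,11,2,1}  Σf=1+1+1+1=4
q^33  k|33↦f(k): 1:1 3:1 11:1 33:1  a_33=4
n=35: 35·1 7·5 5·7 1·35  f→[1+1+1+1]=4

6, 4, 6, 4, 4, 4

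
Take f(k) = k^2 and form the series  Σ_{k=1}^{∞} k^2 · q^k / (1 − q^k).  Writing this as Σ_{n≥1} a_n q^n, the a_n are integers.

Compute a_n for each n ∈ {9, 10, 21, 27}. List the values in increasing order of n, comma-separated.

q^9  k|9↦f(k): 9:81 3:9 1:1  a_9=91
d|10:{1,2,5,10}  Σf=1+4+25+100=130
q^21  k|21↦f(k): 1:1 3:9 7:49 21:441  a_21=500
n=27: 1·27 3·9 9·3 27·1  f→[1+9+81+729]=820

91, 130, 500, 820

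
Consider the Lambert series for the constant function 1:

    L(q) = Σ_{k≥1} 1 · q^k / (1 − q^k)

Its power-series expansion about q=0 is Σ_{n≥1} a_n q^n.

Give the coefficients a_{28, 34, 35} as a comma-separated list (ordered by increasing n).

6, 4, 4

n=28: 28·1 14·2 7·4 4·7 2·14 1·28  f→[1+1+1+1+1+1]=6
n=34: 1·34 2·17 17·2 34·1  f→[1+1+1+1]=4
[q^35] f(35)=1,f(7)=1,f(5)=1,f(1)=1 ⇒ 4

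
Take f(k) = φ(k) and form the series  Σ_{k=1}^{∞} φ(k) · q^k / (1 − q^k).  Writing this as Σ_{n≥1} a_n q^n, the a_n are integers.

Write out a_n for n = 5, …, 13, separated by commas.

q^5  k|5↦φ(k): 1:1 5:4  a_5=5
n=6: 6·1 3·2 2·3 1·6  φ→[2+2+1+1]=6
q^7  k|7↦φ(k): 1:1 7:6  a_7=7
n=8: 8·1 4·2 2·4 1·8  φ→[4+2+1+1]=8
d|9:{9,3,1}  Σφ=6+2+1=9
n=10: 10·1 5·2 2·5 1·10  φ→[4+4+1+1]=10
q^11  k|11↦φ(k): 11:10 1:1  a_11=11
q^12  k|12↦φ(k): 1:1 2:1 3:2 4:2 6:2 12:4  a_12=12
d|13:{13,1}  Σφ=12+1=13

5, 6, 7, 8, 9, 10, 11, 12, 13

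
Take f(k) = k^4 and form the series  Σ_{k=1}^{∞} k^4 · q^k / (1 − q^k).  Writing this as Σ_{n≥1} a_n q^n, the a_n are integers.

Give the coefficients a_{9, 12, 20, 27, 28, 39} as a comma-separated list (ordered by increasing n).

6643, 22386, 170898, 538084, 655746, 2342084

n=9: 1·9 3·3 9·1  f→[1+81+6561]=6643
n=12: 12·1 6·2 4·3 3·4 2·6 1·12  f→[20736+1296+256+81+16+1]=22386
d|20:{20,10,5,4,2,1}  Σf=160000+10000+625+256+16+1=170898
d|27:{1,3,9,27}  Σf=1+81+6561+531441=538084
[q^28] f(28)=614656,f(14)=38416,f(7)=2401,f(4)=256,f(2)=16,f(1)=1 ⇒ 655746
[q^39] f(39)=2313441,f(13)=28561,f(3)=81,f(1)=1 ⇒ 2342084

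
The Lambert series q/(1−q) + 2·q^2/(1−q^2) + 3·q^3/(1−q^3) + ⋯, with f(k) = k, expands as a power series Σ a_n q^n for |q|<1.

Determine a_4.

a_4 = 7

d|4:{1,2,4}  Σf=1+2+4=7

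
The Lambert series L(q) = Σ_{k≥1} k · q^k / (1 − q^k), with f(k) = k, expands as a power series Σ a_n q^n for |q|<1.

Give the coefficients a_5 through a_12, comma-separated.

[q^5] f(1)=1,f(5)=5 ⇒ 6
n=6: 1·6 2·3 3·2 6·1  f→[1+2+3+6]=12
q^7  k|7↦f(k): 1:1 7:7  a_7=8
n=8: 8·1 4·2 2·4 1·8  f→[8+4+2+1]=15
n=9: 9·1 3·3 1·9  f→[9+3+1]=13
q^10  k|10↦f(k): 10:10 5:5 2:2 1:1  a_10=18
[q^11] f(1)=1,f(11)=11 ⇒ 12
q^12  k|12↦f(k): 12:12 6:6 4:4 3:3 2:2 1:1  a_12=28

6, 12, 8, 15, 13, 18, 12, 28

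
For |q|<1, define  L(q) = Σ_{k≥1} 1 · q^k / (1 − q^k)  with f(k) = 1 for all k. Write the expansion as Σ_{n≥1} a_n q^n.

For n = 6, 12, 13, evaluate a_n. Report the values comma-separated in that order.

q^6  k|6↦f(k): 6:1 3:1 2:1 1:1  a_6=4
[q^12] f(1)=1,f(2)=1,f(3)=1,f(4)=1,f(6)=1,f(12)=1 ⇒ 6
[q^13] f(13)=1,f(1)=1 ⇒ 2

4, 6, 2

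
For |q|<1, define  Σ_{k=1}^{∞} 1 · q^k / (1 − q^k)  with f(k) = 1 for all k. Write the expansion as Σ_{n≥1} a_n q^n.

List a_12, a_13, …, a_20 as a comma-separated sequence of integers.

[q^12] f(1)=1,f(2)=1,f(3)=1,f(4)=1,f(6)=1,f(12)=1 ⇒ 6
n=13: 13·1 1·13  f→[1+1]=2
n=14: 1·14 2·7 7·2 14·1  f→[1+1+1+1]=4
[q^15] f(1)=1,f(3)=1,f(5)=1,f(15)=1 ⇒ 4
q^16  k|16↦f(k): 16:1 8:1 4:1 2:1 1:1  a_16=5
[q^17] f(1)=1,f(17)=1 ⇒ 2
[q^18] f(18)=1,f(9)=1,f(6)=1,f(3)=1,f(2)=1,f(1)=1 ⇒ 6
d|19:{19,1}  Σf=1+1=2
[q^20] f(1)=1,f(2)=1,f(4)=1,f(5)=1,f(10)=1,f(20)=1 ⇒ 6

6, 2, 4, 4, 5, 2, 6, 2, 6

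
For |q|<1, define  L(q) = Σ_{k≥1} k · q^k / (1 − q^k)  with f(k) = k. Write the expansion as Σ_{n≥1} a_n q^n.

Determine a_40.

a_40 = 90

q^40  k|40↦f(k): 40:40 20:20 10:10 8:8 5:5 4:4 2:2 1:1  a_40=90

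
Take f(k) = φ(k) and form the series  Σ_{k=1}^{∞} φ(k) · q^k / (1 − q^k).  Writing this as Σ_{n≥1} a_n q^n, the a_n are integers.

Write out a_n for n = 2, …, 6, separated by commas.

n=2: 1·2 2·1  φ→[1+1]=2
q^3  k|3↦φ(k): 3:2 1:1  a_3=3
n=4: 1·4 2·2 4·1  φ→[1+1+2]=4
[q^5] φ(5)=4,φ(1)=1 ⇒ 5
n=6: 1·6 2·3 3·2 6·1  φ→[1+1+2+2]=6

2, 3, 4, 5, 6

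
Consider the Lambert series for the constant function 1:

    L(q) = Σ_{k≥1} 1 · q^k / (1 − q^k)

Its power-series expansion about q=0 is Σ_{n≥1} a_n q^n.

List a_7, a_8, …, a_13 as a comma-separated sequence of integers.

d|7:{7,1}  Σf=1+1=2
[q^8] f(1)=1,f(2)=1,f(4)=1,f(8)=1 ⇒ 4
q^9  k|9↦f(k): 9:1 3:1 1:1  a_9=3
d|10:{1,2,5,10}  Σf=1+1+1+1=4
[q^11] f(11)=1,f(1)=1 ⇒ 2
n=12: 1·12 2·6 3·4 4·3 6·2 12·1  f→[1+1+1+1+1+1]=6
n=13: 13·1 1·13  f→[1+1]=2

2, 4, 3, 4, 2, 6, 2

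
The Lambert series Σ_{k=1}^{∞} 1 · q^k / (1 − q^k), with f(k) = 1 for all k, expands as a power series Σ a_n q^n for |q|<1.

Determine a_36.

a_36 = 9

n=36: 1·36 2·18 3·12 4·9 6·6 9·4 12·3 18·2 36·1  f→[1+1+1+1+1+1+1+1+1]=9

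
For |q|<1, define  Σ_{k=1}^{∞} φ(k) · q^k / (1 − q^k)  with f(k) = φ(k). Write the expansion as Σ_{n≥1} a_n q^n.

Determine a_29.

n=29: 1·29 29·1  φ→[1+28]=29

a_29 = 29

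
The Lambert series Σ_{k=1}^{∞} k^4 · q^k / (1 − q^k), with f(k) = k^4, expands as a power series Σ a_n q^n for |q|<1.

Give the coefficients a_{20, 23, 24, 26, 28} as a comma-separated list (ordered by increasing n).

170898, 279842, 358258, 485554, 655746

n=20: 20·1 10·2 5·4 4·5 2·10 1·20  f→[160000+10000+625+256+16+1]=170898
n=23: 1·23 23·1  f→[1+279841]=279842
q^24  k|24↦f(k): 24:331776 12:20736 8:4096 6:1296 4:256 3:81 2:16 1:1  a_24=358258
n=26: 26·1 13·2 2·13 1·26  f→[456976+28561+16+1]=485554
d|28:{28,14,7,4,2,1}  Σf=614656+38416+2401+256+16+1=655746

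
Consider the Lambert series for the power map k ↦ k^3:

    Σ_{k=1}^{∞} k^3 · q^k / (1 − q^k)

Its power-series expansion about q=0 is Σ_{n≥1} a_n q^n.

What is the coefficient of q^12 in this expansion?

n=12: 12·1 6·2 4·3 3·4 2·6 1·12  f→[1728+216+64+27+8+1]=2044

a_12 = 2044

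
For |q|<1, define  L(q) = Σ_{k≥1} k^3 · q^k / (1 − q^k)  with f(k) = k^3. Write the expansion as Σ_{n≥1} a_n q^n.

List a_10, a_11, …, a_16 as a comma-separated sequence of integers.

[q^10] f(1)=1,f(2)=8,f(5)=125,f(10)=1000 ⇒ 1134
n=11: 11·1 1·11  f→[1331+1]=1332
[q^12] f(1)=1,f(2)=8,f(3)=27,f(4)=64,f(6)=216,f(12)=1728 ⇒ 2044
[q^13] f(1)=1,f(13)=2197 ⇒ 2198
n=14: 14·1 7·2 2·7 1·14  f→[2744+343+8+1]=3096
[q^15] f(15)=3375,f(5)=125,f(3)=27,f(1)=1 ⇒ 3528
q^16  k|16↦f(k): 1:1 2:8 4:64 8:512 16:4096  a_16=4681

1134, 1332, 2044, 2198, 3096, 3528, 4681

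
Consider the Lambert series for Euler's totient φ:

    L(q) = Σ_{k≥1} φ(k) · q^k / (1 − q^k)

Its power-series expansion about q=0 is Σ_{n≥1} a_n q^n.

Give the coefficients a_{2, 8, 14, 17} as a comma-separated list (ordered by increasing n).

q^2  k|2↦φ(k): 1:1 2:1  a_2=2
n=8: 8·1 4·2 2·4 1·8  φ→[4+2+1+1]=8
q^14  k|14↦φ(k): 1:1 2:1 7:6 14:6  a_14=14
d|17:{17,1}  Σφ=16+1=17

2, 8, 14, 17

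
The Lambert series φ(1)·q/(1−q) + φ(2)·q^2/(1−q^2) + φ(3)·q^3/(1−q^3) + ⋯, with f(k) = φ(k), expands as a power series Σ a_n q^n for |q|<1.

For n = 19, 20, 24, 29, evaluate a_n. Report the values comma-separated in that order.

d|19:{1,19}  Σφ=1+18=19
q^20  k|20↦φ(k): 20:8 10:4 5:4 4:2 2:1 1:1  a_20=20
d|24:{24,12,8,6,4,3,2,1}  Σφ=8+4+4+2+2+2+1+1=24
q^29  k|29↦φ(k): 29:28 1:1  a_29=29

19, 20, 24, 29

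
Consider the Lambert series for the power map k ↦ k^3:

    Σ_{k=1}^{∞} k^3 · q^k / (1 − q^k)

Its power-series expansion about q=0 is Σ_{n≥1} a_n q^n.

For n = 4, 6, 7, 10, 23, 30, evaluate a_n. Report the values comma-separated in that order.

73, 252, 344, 1134, 12168, 31752

d|4:{1,2,4}  Σf=1+8+64=73
q^6  k|6↦f(k): 6:216 3:27 2:8 1:1  a_6=252
[q^7] f(7)=343,f(1)=1 ⇒ 344
[q^10] f(1)=1,f(2)=8,f(5)=125,f(10)=1000 ⇒ 1134
[q^23] f(1)=1,f(23)=12167 ⇒ 12168
d|30:{30,15,10,6,5,3,2,1}  Σf=27000+3375+1000+216+125+27+8+1=31752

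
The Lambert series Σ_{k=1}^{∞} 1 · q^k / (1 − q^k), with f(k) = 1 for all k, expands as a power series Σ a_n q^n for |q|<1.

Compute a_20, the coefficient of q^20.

[q^20] f(20)=1,f(10)=1,f(5)=1,f(4)=1,f(2)=1,f(1)=1 ⇒ 6

a_20 = 6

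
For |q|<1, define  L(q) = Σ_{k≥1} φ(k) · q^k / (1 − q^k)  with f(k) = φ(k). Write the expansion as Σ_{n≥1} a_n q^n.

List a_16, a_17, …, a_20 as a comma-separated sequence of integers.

n=16: 1·16 2·8 4·4 8·2 16·1  φ→[1+1+2+4+8]=16
q^17  k|17↦φ(k): 1:1 17:16  a_17=17
n=18: 18·1 9·2 6·3 3·6 2·9 1·18  φ→[6+6+2+2+1+1]=18
d|19:{19,1}  Σφ=18+1=19
n=20: 1·20 2·10 4·5 5·4 10·2 20·1  φ→[1+1+2+4+4+8]=20

16, 17, 18, 19, 20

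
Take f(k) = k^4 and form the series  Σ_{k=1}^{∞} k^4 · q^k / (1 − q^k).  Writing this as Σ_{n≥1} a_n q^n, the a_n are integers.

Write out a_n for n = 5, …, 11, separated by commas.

n=5: 1·5 5·1  f→[1+625]=626
[q^6] f(1)=1,f(2)=16,f(3)=81,f(6)=1296 ⇒ 1394
q^7  k|7↦f(k): 7:2401 1:1  a_7=2402
n=8: 1·8 2·4 4·2 8·1  f→[1+16+256+4096]=4369
q^9  k|9↦f(k): 9:6561 3:81 1:1  a_9=6643
n=10: 1·10 2·5 5·2 10·1  f→[1+16+625+10000]=10642
d|11:{11,1}  Σf=14641+1=14642

626, 1394, 2402, 4369, 6643, 10642, 14642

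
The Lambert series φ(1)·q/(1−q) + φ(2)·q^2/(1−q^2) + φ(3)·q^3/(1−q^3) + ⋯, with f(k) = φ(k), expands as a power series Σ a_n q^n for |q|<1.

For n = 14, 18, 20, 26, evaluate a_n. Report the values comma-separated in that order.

d|14:{14,7,2,1}  Σφ=6+6+1+1=14
[q^18] φ(1)=1,φ(2)=1,φ(3)=2,φ(6)=2,φ(9)=6,φ(18)=6 ⇒ 18
[q^20] φ(1)=1,φ(2)=1,φ(4)=2,φ(5)=4,φ(10)=4,φ(20)=8 ⇒ 20
d|26:{1,2,13,26}  Σφ=1+1+12+12=26

14, 18, 20, 26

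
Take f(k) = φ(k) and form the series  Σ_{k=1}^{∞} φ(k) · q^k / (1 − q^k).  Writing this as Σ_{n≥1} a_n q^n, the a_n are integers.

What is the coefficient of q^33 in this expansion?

[q^33] φ(33)=20,φ(11)=10,φ(3)=2,φ(1)=1 ⇒ 33

a_33 = 33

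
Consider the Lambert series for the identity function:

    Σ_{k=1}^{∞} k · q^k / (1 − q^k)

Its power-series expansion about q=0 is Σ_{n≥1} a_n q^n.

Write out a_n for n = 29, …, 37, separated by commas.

30, 72, 32, 63, 48, 54, 48, 91, 38

d|29:{1,29}  Σf=1+29=30
d|30:{30,15,10,6,5,3,2,1}  Σf=30+15+10+6+5+3+2+1=72
q^31  k|31↦f(k): 1:1 31:31  a_31=32
d|32:{1,2,4,8,16,32}  Σf=1+2+4+8+16+32=63
[q^33] f(33)=33,f(11)=11,f(3)=3,f(1)=1 ⇒ 48
[q^34] f(34)=34,f(17)=17,f(2)=2,f(1)=1 ⇒ 54
q^35  k|35↦f(k): 1:1 5:5 7:7 35:35  a_35=48
n=36: 1·36 2·18 3·12 4·9 6·6 9·4 12·3 18·2 36·1  f→[1+2+3+4+6+9+12+18+36]=91
n=37: 37·1 1·37  f→[37+1]=38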